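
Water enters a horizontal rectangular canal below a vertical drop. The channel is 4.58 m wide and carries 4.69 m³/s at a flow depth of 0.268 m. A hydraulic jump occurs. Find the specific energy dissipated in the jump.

ΔE = 0.153 m

q = Q/b = 4.69/4.58 = 1.02 m²/s; V₁ = q/y₁ = 3.82 m/s. Fr₁ = V₁/√(g·y₁) = 2.36.
By Bélanger, y₂/y₁ = ½[√(1 + 8Fr₁²) − 1] = ½[√45.43 − 1] = 2.87.
y₂ = 2.87 × 0.268 = 0.769 m.
Head loss: ΔE = (y₂ − y₁)³/(4y₁y₂) = (0.769 − 0.268)³/(4×0.268×0.769) = 0.126/0.825 = 0.153 m.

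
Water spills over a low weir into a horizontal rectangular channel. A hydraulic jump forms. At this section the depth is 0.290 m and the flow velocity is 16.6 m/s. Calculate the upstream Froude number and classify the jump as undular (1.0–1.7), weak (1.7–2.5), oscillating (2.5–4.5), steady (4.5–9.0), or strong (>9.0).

Fr₁ = 9.84; strong jump

Fr₁ = V₁/√(g·y₁) = 16.6/√(9.81×0.290) = 9.84.
Fr₁ = 9.84 lies in the strong range.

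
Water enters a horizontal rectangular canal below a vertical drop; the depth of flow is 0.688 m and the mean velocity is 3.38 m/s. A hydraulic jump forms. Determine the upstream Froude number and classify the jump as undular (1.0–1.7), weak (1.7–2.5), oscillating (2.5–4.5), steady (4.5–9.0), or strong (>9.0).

Fr₁ = V₁/√(g·y₁) = 3.38/√(9.81×0.688) = 1.30.
Fr₁ = 1.30 lies in the undular range.

Fr₁ = 1.30; undular jump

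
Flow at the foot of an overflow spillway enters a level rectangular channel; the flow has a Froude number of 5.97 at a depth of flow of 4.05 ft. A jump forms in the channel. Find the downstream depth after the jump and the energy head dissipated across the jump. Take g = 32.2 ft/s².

Fr₁ = 5.97 (given).
By Bélanger, y₂/y₁ = ½[√(1 + 8Fr₁²) − 1] = ½[√286.1 − 1] = 7.96.
y₂ = 7.96 × 4.05 = 32.2 ft.
V₁ = Fr₁·√(g·y₁) = 5.97×√(32.2×4.05) = 68.2 ft/s; q = V₁·y₁ = 276 ft²/s. V₂ = q/y₂ = 276/32.2 = 8.57 ft/s. E₁ = y₁ + V₁²/2g = 76.2 ft; E₂ = y₂ + V₂²/2g = 33.4 ft. ΔE = E₁ − E₂ = 42.9 ft.

y₂ = 32.2 ft; ΔE = 42.9 ft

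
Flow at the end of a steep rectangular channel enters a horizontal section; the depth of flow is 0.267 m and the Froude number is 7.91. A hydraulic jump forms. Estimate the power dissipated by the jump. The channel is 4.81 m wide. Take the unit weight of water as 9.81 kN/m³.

Fr₁ = 7.91 (given).
From the momentum equation for a rectangular channel, y₂/y₁ = ½[√(1 + 8Fr₁²) − 1] = ½[√501.5 − 1] = 10.7.
y₂ = 10.7 × 0.267 = 2.86 m.
Head loss: ΔE = (y₂ − y₁)³/(4y₁y₂) = (2.86 − 0.267)³/(4×0.267×2.86) = 17.4/3.05 = 5.69 m.
V₁ = Fr₁·√(g·y₁) = 7.91×√(9.81×0.267) = 12.8 m/s; q = V₁·y₁ = 3.42 m²/s. Q = q·b = 3.42 × 4.81 = 16.4 m³/s. P = γ·Q·ΔE = 9.81 × 16.4 × 5.69 = 918 kW.

P = 918 kW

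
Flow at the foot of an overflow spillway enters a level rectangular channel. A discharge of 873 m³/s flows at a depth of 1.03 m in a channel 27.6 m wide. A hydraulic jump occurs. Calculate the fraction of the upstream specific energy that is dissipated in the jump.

ΔE/E₁ = 0.718 (71.8%)

q = Q/b = 873/27.6 = 31.6 m²/s; V₁ = q/y₁ = 30.7 m/s. Fr₁ = V₁/√(g·y₁) = 9.66.
By Bélanger, y₂/y₁ = ½[√(1 + 8Fr₁²) − 1] = ½[√747.7 − 1] = 13.2.
y₂ = 13.2 × 1.03 = 13.6 m.
E₁ = y₁ + V₁²/2g = 49.1 m. ΔE = (y₂ − y₁)³/(4y₁y₂) = 35.3 m. ΔE/E₁ = 35.3/49.1 = 0.718.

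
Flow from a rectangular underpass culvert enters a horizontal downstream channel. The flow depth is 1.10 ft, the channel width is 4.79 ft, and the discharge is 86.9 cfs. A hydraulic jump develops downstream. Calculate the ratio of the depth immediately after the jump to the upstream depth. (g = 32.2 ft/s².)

y₂/y₁ = 3.45

q = Q/b = 86.9/4.79 = 18.1 ft²/s; V₁ = q/y₁ = 16.5 ft/s. Fr₁ = V₁/√(g·y₁) = 2.77.
From the momentum equation for a rectangular channel, y₂/y₁ = ½[√(1 + 8Fr₁²) − 1] = ½[√62.44 − 1] = 3.45.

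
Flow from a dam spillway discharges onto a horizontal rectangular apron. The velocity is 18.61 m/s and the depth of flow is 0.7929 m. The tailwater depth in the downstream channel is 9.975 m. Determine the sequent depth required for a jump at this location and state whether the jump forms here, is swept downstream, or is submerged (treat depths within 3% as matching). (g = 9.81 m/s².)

y₂ = 7.096 m; the jump is submerged

Fr₁ = V₁/√(g·y₁) = 18.61/√(9.81×0.7929) = 6.673.
From the momentum equation for a rectangular channel, y₂/y₁ = ½[√(1 + 8Fr₁²) − 1] = ½[√357.20 − 1] = 8.950.
y₂ = 8.950 × 0.7929 = 7.096 m.
Tailwater y_tw = 9.975 m: y_tw > y₂, so the jump is submerged.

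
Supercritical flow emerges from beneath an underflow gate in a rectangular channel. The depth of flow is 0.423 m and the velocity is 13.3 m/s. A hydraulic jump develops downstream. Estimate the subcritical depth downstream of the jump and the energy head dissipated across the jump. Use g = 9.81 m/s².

Fr₁ = V₁/√(g·y₁) = 13.3/√(9.81×0.423) = 6.53.
Sequent-depth ratio: y₂/y₁ = ½[√(1 + 8Fr₁²) − 1] = ½[√342.0 − 1] = 8.75.
y₂ = 8.75 × 0.423 = 3.70 m.
Head loss: ΔE = (y₂ − y₁)³/(4y₁y₂) = (3.70 − 0.423)³/(4×0.423×3.70) = 35.2/6.26 = 5.62 m.

y₂ = 3.70 m; ΔE = 5.62 m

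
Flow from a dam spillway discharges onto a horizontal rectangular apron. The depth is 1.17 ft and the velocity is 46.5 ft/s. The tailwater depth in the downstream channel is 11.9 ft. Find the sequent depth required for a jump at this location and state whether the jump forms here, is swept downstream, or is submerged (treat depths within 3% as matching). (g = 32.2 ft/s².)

y₂ = 12.0 ft; the jump forms here

Fr₁ = V₁/√(g·y₁) = 46.5/√(32.2×1.17) = 7.58.
From the momentum equation for a rectangular channel, y₂/y₁ = ½[√(1 + 8Fr₁²) − 1] = ½[√460.1 − 1] = 10.2.
y₂ = 10.2 × 1.17 = 12.0 ft.
Tailwater y_tw = 11.9 ft: y_tw ≈ y₂, so the jump forms here.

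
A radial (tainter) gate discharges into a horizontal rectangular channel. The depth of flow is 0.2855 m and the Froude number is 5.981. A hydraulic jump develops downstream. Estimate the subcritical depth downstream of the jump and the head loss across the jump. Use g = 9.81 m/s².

Fr₁ = 5.981 (given).
Bélanger equation: y₂/y₁ = ½[√(1 + 8Fr₁²) − 1] = ½[√287.18 − 1] = 7.973.
y₂ = 7.973 × 0.2855 = 2.276 m.
Head loss: ΔE = (y₂ − y₁)³/(4y₁y₂) = (2.276 − 0.2855)³/(4×0.2855×2.276) = 7.891/2.600 = 3.035 m.

y₂ = 2.276 m; ΔE = 3.035 m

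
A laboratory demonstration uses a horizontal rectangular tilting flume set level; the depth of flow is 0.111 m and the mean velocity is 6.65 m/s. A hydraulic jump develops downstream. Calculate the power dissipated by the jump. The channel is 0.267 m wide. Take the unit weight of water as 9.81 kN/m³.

P = 2.68 kW

Fr₁ = V₁/√(g·y₁) = 6.65/√(9.81×0.111) = 6.37.
By Bélanger, y₂/y₁ = ½[√(1 + 8Fr₁²) − 1] = ½[√325.9 − 1] = 8.53.
y₂ = 8.53 × 0.111 = 0.946 m.
q = V₁·y₁ = 6.65 × 0.111 = 0.738 m²/s. V₂ = q/y₂ = 0.738/0.946 = 0.780 m/s. E₁ = y₁ + V₁²/2g = 2.36 m; E₂ = y₂ + V₂²/2g = 0.977 m. ΔE = E₁ − E₂ = 1.39 m.
Q = q·b = 0.738 × 0.267 = 0.197 m³/s. P = γ·Q·ΔE = 9.81 × 0.197 × 1.39 = 2.68 kW.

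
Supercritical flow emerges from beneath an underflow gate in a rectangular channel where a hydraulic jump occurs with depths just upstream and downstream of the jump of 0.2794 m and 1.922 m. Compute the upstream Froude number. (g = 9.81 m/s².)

Fr₁ = 5.206

For a rectangular channel the momentum equation gives q² = ½·g·y₁·y₂·(y₁ + y₂) = ½×9.81×0.2794×1.922×2.201 = 5.799.
q = √5.799 = 2.408 m²/s.
V₁ = q/y₁ = 8.619 m/s; Fr₁ = V₁/√(g·y₁) = 5.206.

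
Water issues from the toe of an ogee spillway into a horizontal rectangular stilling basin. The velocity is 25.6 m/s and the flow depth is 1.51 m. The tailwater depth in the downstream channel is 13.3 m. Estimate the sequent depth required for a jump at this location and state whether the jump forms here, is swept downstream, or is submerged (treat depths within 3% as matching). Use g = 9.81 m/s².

y₂ = 13.5 m; the jump forms here

Fr₁ = V₁/√(g·y₁) = 25.6/√(9.81×1.51) = 6.65.
Sequent-depth ratio: y₂/y₁ = ½[√(1 + 8Fr₁²) − 1] = ½[√354.9 − 1] = 8.92.
y₂ = 8.92 × 1.51 = 13.5 m.
Tailwater y_tw = 13.3 m: y_tw ≈ y₂, so the jump forms here.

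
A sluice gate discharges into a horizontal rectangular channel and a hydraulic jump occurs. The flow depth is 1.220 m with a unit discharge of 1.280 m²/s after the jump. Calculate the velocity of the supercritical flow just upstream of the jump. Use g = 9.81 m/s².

V₁ = 6.609 m/s

V₂ = q/y₂ = 1.280/1.220 = 1.049 m/s; Fr₂ = V₂/√(g·y₂) = 0.3033.
Applying the sequent-depth relation in reverse, y₁/y₂ = ½[√(1 + 8Fr₂²) − 1] = ½[√1.7358 − 1] = 0.1587.
y₁ = 0.1587 × 1.220 = 0.1937 m.
V₁ = q/y₁ = 1.280/0.1937 = 6.609 m/s.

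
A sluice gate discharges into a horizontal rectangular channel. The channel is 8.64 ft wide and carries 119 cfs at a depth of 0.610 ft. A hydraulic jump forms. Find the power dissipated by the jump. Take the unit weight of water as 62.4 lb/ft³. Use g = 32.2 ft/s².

P = 57.4 hp

q = Q/b = 119/8.64 = 13.8 ft²/s; V₁ = q/y₁ = 22.6 ft/s. Fr₁ = V₁/√(g·y₁) = 5.09.
Bélanger equation: y₂/y₁ = ½[√(1 + 8Fr₁²) − 1] = ½[√208.6 − 1] = 6.72.
y₂ = 6.72 × 0.610 = 4.10 ft.
V₂ = q/y₂ = 13.8/4.10 = 3.36 ft/s. E₁ = y₁ + V₁²/2g = 8.53 ft; E₂ = y₂ + V₂²/2g = 4.28 ft. ΔE = E₁ − E₂ = 4.25 ft.
P = γ·Q·ΔE/550 = 62.4 × 119 × 4.25 / 550 = 57.4 hp.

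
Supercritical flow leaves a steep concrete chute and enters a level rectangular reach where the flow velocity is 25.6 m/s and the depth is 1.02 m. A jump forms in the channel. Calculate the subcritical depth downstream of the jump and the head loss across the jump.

y₂ = 11.2 m; ΔE = 23.0 m

Fr₁ = V₁/√(g·y₁) = 25.6/√(9.81×1.02) = 8.09.
From the momentum equation for a rectangular channel, y₂/y₁ = ½[√(1 + 8Fr₁²) − 1] = ½[√525.0 − 1] = 11.0.
y₂ = 11.0 × 1.02 = 11.2 m.
q = V₁·y₁ = 25.6 × 1.02 = 26.1 m²/s. V₂ = q/y₂ = 26.1/11.2 = 2.34 m/s. E₁ = y₁ + V₁²/2g = 34.4 m; E₂ = y₂ + V₂²/2g = 11.5 m. ΔE = E₁ − E₂ = 23.0 m.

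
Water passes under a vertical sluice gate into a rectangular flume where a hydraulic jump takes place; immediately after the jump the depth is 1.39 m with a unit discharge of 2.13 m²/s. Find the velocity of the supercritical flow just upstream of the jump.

V₂ = q/y₂ = 2.13/1.39 = 1.53 m/s; Fr₂ = V₂/√(g·y₂) = 0.415.
Since the conjugate-depth ratio holds either way, y₁/y₂ = ½[√(1 + 8Fr₂²) − 1] = ½[√2.378 − 1] = 0.271.
y₁ = 0.271 × 1.39 = 0.377 m.
V₁ = q/y₁ = 2.13/0.377 = 5.65 m/s.

V₁ = 5.65 m/s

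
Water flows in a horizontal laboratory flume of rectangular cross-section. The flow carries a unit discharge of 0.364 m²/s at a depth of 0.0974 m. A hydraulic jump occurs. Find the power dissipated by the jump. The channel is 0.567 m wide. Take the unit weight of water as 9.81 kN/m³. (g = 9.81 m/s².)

P = 0.607 kW

V₁ = q/y₁ = 0.364/0.0974 = 3.74 m/s. Fr₁ = V₁/√(g·y₁) = 3.74/√(9.81×0.0974) = 3.82.
By Bélanger, y₂/y₁ = ½[√(1 + 8Fr₁²) − 1] = ½[√117.9 − 1] = 4.93.
y₂ = 4.93 × 0.0974 = 0.480 m.
Head loss: ΔE = (y₂ − y₁)³/(4y₁y₂) = (0.480 − 0.0974)³/(4×0.0974×0.480) = 0.0561/0.187 = 0.300 m.
Q = q·b = 0.364 × 0.567 = 0.206 m³/s. P = γ·Q·ΔE = 9.81 × 0.206 × 0.300 = 0.607 kW.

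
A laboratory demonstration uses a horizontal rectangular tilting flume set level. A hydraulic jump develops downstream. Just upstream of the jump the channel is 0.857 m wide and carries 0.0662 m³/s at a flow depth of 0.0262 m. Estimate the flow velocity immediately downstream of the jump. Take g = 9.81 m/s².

q = Q/b = 0.0662/0.857 = 0.0772 m²/s; V₁ = q/y₁ = 2.95 m/s. Fr₁ = V₁/√(g·y₁) = 5.82.
Bélanger equation: y₂/y₁ = ½[√(1 + 8Fr₁²) − 1] = ½[√271.6 − 1] = 7.74.
y₂ = 7.74 × 0.0262 = 0.203 m.
V₂ = q/y₂ = 0.0772/0.203 = 0.381 m/s.

V₂ = 0.381 m/s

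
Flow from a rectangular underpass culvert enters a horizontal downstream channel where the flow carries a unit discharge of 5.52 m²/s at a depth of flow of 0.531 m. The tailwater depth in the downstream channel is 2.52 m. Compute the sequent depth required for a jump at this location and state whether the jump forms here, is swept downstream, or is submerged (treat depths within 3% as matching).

y₂ = 3.17 m; the jump is swept downstream

V₁ = q/y₁ = 5.52/0.531 = 10.4 m/s. Fr₁ = V₁/√(g·y₁) = 10.4/√(9.81×0.531) = 4.55.
Conjugate-depth relation: y₂/y₁ = ½[√(1 + 8Fr₁²) − 1] = ½[√167.0 − 1] = 5.96.
y₂ = 5.96 × 0.531 = 3.17 m.
Tailwater y_tw = 2.52 m: y_tw < y₂, so the jump is swept downstream.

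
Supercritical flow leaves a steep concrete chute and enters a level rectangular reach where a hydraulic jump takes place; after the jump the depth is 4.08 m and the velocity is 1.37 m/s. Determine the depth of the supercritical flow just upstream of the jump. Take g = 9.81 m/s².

Fr₂ = V₂/√(g·y₂) = 1.37/√(9.81×4.08) = 0.217.
Applying the sequent-depth relation in reverse, y₁/y₂ = ½[√(1 + 8Fr₂²) − 1] = ½[√1.375 − 1] = 0.0863.
y₁ = 0.0863 × 4.08 = 0.352 m.

y₁ = 0.352 m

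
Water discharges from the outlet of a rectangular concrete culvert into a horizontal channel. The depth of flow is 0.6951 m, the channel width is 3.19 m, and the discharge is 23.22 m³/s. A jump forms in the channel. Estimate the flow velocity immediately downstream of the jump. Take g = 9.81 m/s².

V₂ = 2.016 m/s

q = Q/b = 23.22/3.19 = 7.279 m²/s; V₁ = q/y₁ = 10.47 m/s. Fr₁ = V₁/√(g·y₁) = 4.010.
Bélanger equation: y₂/y₁ = ½[√(1 + 8Fr₁²) − 1] = ½[√129.65 − 1] = 5.193.
y₂ = 5.193 × 0.6951 = 3.610 m.
V₂ = q/y₂ = 7.279/3.610 = 2.016 m/s.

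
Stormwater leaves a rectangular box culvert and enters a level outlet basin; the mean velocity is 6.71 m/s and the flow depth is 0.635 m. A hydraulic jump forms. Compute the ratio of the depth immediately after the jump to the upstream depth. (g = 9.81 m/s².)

y₂/y₁ = 3.33

Fr₁ = V₁/√(g·y₁) = 6.71/√(9.81×0.635) = 2.69.
From the momentum equation for a rectangular channel, y₂/y₁ = ½[√(1 + 8Fr₁²) − 1] = ½[√58.82 − 1] = 3.33.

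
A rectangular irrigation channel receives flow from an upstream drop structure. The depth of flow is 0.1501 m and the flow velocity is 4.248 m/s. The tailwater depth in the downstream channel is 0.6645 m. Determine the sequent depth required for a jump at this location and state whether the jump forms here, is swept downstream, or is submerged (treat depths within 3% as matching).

Fr₁ = V₁/√(g·y₁) = 4.248/√(9.81×0.1501) = 3.501.
By Bélanger, y₂/y₁ = ½[√(1 + 8Fr₁²) − 1] = ½[√99.041 − 1] = 4.476.
y₂ = 4.476 × 0.1501 = 0.6718 m.
Tailwater y_tw = 0.6645 m: y_tw ≈ y₂, so the jump forms here.

y₂ = 0.6718 m; the jump forms here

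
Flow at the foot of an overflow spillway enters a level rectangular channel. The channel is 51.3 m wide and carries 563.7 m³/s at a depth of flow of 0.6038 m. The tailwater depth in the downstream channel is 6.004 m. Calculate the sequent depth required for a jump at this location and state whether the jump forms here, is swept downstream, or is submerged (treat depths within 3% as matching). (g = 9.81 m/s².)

q = Q/b = 563.7/51.3 = 10.99 m²/s; V₁ = q/y₁ = 18.20 m/s. Fr₁ = V₁/√(g·y₁) = 7.478.
Bélanger equation: y₂/y₁ = ½[√(1 + 8Fr₁²) − 1] = ½[√448.30 − 1] = 10.09.
y₂ = 10.09 × 0.6038 = 6.090 m.
Tailwater y_tw = 6.004 m: y_tw ≈ y₂, so the jump forms here.

y₂ = 6.090 m; the jump forms here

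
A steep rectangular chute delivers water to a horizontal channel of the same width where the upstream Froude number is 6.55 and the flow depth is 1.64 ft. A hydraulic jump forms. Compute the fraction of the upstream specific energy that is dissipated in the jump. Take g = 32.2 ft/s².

ΔE/E₁ = 0.597 (59.7%)

Fr₁ = 6.55 (given).
Bélanger equation: y₂/y₁ = ½[√(1 + 8Fr₁²) − 1] = ½[√344.2 − 1] = 8.78.
y₂ = 8.78 × 1.64 = 14.4 ft.
E₁ = y₁(1 + Fr₁²/2) = 1.64×(1 + 6.55²/2) = 36.8 ft. ΔE = (y₂ − y₁)³/(4y₁y₂) = 22.0 ft. ΔE/E₁ = 22.0/36.8 = 0.597.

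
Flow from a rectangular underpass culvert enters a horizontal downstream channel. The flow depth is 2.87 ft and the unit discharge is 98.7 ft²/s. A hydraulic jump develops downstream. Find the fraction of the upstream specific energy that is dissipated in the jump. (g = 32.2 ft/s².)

ΔE/E₁ = 0.339 (33.9%)

V₁ = q/y₁ = 98.7/2.87 = 34.4 ft/s. Fr₁ = V₁/√(g·y₁) = 34.4/√(32.2×2.87) = 3.58.
Sequent-depth ratio: y₂/y₁ = ½[√(1 + 8Fr₁²) − 1] = ½[√103.4 − 1] = 4.58.
y₂ = 4.58 × 2.87 = 13.2 ft.
E₁ = y₁ + V₁²/2g = 21.2 ft. ΔE = (y₂ − y₁)³/(4y₁y₂) = 7.21 ft. ΔE/E₁ = 7.21/21.2 = 0.339.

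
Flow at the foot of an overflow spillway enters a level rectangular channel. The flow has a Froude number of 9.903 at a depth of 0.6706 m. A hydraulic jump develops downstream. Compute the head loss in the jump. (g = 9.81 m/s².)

Fr₁ = 9.903 (given).
Sequent-depth ratio: y₂/y₁ = ½[√(1 + 8Fr₁²) − 1] = ½[√785.56 − 1] = 13.51.
y₂ = 13.51 × 0.6706 = 9.062 m.
Head loss: ΔE = (y₂ − y₁)³/(4y₁y₂) = (9.062 − 0.6706)³/(4×0.6706×9.062) = 591.0/24.31 = 24.31 m.

ΔE = 24.31 m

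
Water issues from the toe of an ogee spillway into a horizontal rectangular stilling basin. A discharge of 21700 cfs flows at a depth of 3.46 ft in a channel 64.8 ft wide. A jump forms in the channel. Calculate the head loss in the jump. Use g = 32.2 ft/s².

q = Q/b = 21700/64.8 = 335 ft²/s; V₁ = q/y₁ = 96.8 ft/s. Fr₁ = V₁/√(g·y₁) = 9.17.
Bélanger equation: y₂/y₁ = ½[√(1 + 8Fr₁²) − 1] = ½[√673.6 − 1] = 12.5.
y₂ = 12.5 × 3.46 = 43.2 ft.
V₂ = q/y₂ = 335/43.2 = 7.76 ft/s. E₁ = y₁ + V₁²/2g = 149 ft; E₂ = y₂ + V₂²/2g = 44.1 ft. ΔE = E₁ − E₂ = 105 ft.

ΔE = 105 ft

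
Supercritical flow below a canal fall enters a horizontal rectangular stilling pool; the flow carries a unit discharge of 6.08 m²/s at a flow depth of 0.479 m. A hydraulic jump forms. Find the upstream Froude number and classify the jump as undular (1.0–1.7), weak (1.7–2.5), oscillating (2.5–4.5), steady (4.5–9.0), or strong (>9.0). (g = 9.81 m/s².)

Fr₁ = 5.86; steady jump

V₁ = q/y₁ = 6.08/0.479 = 12.7 m/s. Fr₁ = V₁/√(g·y₁) = 12.7/√(9.81×0.479) = 5.86.
Fr₁ = 5.86 lies in the steady range.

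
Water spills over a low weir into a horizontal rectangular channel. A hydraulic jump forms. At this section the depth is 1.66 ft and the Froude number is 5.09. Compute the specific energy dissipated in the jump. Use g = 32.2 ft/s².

ΔE = 11.5 ft

Fr₁ = 5.09 (given).
Conjugate-depth relation: y₂/y₁ = ½[√(1 + 8Fr₁²) − 1] = ½[√208.3 − 1] = 6.72.
y₂ = 6.72 × 1.66 = 11.1 ft.
Head loss: ΔE = (y₂ − y₁)³/(4y₁y₂) = (11.1 − 1.66)³/(4×1.66×11.1) = 854/74.0 = 11.5 ft.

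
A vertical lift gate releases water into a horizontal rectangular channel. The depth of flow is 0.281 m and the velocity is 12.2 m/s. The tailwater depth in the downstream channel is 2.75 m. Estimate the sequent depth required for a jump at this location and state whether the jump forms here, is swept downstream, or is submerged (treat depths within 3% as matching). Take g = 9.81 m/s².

Fr₁ = V₁/√(g·y₁) = 12.2/√(9.81×0.281) = 7.35.
Bélanger equation: y₂/y₁ = ½[√(1 + 8Fr₁²) − 1] = ½[√433.0 − 1] = 9.90.
y₂ = 9.90 × 0.281 = 2.78 m.
Tailwater y_tw = 2.75 m: y_tw ≈ y₂, so the jump forms here.

y₂ = 2.78 m; the jump forms here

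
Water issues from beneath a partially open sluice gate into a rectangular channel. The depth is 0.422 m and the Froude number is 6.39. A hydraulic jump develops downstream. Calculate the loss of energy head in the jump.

ΔE = 5.31 m

Fr₁ = 6.39 (given).
From the momentum equation for a rectangular channel, y₂/y₁ = ½[√(1 + 8Fr₁²) − 1] = ½[√327.7 − 1] = 8.55.
y₂ = 8.55 × 0.422 = 3.61 m.
Head loss: ΔE = (y₂ − y₁)³/(4y₁y₂) = (3.61 − 0.422)³/(4×0.422×3.61) = 32.4/6.09 = 5.31 m.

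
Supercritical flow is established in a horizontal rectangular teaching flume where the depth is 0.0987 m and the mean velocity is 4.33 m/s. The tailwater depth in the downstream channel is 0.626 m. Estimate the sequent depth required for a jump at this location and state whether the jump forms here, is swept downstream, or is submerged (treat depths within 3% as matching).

y₂ = 0.567 m; the jump is submerged

Fr₁ = V₁/√(g·y₁) = 4.33/√(9.81×0.0987) = 4.40.
By Bélanger, y₂/y₁ = ½[√(1 + 8Fr₁²) − 1] = ½[√155.9 − 1] = 5.74.
y₂ = 5.74 × 0.0987 = 0.567 m.
Tailwater y_tw = 0.626 m: y_tw > y₂, so the jump is submerged.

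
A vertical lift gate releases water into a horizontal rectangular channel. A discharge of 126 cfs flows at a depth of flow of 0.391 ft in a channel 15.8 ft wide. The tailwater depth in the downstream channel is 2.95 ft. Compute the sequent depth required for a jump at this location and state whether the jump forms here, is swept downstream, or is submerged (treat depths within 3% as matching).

q = Q/b = 126/15.8 = 7.97 ft²/s; V₁ = q/y₁ = 20.4 ft/s. Fr₁ = V₁/√(g·y₁) = 5.75.
Conjugate-depth relation: y₂/y₁ = ½[√(1 + 8Fr₁²) − 1] = ½[√265.3 − 1] = 7.64.
y₂ = 7.64 × 0.391 = 2.99 ft.
Tailwater y_tw = 2.95 ft: y_tw ≈ y₂, so the jump forms here.

y₂ = 2.99 ft; the jump forms here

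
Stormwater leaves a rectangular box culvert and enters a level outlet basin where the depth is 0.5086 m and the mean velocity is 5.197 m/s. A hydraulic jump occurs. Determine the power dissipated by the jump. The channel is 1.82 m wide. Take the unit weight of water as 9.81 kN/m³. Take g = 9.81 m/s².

Fr₁ = V₁/√(g·y₁) = 5.197/√(9.81×0.5086) = 2.327.
Sequent-depth ratio: y₂/y₁ = ½[√(1 + 8Fr₁²) − 1] = ½[√44.306 − 1] = 2.828.
y₂ = 2.828 × 0.5086 = 1.438 m.
Head loss: ΔE = (y₂ − y₁)³/(4y₁y₂) = (1.438 − 0.5086)³/(4×0.5086×1.438) = 0.8038/2.926 = 0.2747 m.
q = V₁·y₁ = 5.197 × 0.5086 = 2.643 m²/s. Q = q·b = 2.643 × 1.82 = 4.811 m³/s. P = γ·Q·ΔE = 9.81 × 4.811 × 0.2747 = 12.96 kW.

P = 12.96 kW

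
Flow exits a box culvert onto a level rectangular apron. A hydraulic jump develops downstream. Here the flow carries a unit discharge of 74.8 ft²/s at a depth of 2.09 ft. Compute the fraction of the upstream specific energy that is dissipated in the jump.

V₁ = q/y₁ = 74.8/2.09 = 35.8 ft/s. Fr₁ = V₁/√(g·y₁) = 35.8/√(32.2×2.09) = 4.36.
Conjugate-depth relation: y₂/y₁ = ½[√(1 + 8Fr₁²) − 1] = ½[√153.3 − 1] = 5.69.
y₂ = 5.69 × 2.09 = 11.9 ft.
E₁ = y₁ + V₁²/2g = 22.0 ft. ΔE = (y₂ − y₁)³/(4y₁y₂) = 9.47 ft. ΔE/E₁ = 9.47/22.0 = 0.431.

ΔE/E₁ = 0.431 (43.1%)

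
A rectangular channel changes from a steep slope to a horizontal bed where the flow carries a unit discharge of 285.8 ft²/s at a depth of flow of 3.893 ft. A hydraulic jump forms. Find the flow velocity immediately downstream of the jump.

V₁ = q/y₁ = 285.8/3.893 = 73.41 ft/s. Fr₁ = V₁/√(g·y₁) = 73.41/√(32.2×3.893) = 6.557.
Conjugate-depth relation: y₂/y₁ = ½[√(1 + 8Fr₁²) − 1] = ½[√344.96 − 1] = 8.787.
y₂ = 8.787 × 3.893 = 34.21 ft.
V₂ = q/y₂ = 285.8/34.21 = 8.355 ft/s.

V₂ = 8.355 ft/s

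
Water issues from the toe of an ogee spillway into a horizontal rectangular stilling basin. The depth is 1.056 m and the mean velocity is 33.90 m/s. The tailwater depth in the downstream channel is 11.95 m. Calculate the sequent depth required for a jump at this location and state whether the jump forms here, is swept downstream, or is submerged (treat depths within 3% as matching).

y₂ = 15.21 m; the jump is swept downstream

Fr₁ = V₁/√(g·y₁) = 33.90/√(9.81×1.056) = 10.53.
From the momentum equation for a rectangular channel, y₂/y₁ = ½[√(1 + 8Fr₁²) − 1] = ½[√888.48 − 1] = 14.40.
y₂ = 14.40 × 1.056 = 15.21 m.
Tailwater y_tw = 11.95 m: y_tw < y₂, so the jump is swept downstream.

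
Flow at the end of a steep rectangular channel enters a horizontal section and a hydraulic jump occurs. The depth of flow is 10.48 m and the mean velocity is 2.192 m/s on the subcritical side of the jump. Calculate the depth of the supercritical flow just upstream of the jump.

Fr₂ = V₂/√(g·y₂) = 2.192/√(9.81×10.48) = 0.2162.
From the momentum equation (using Fr₂), y₁/y₂ = ½[√(1 + 8Fr₂²) − 1] = ½[√1.3739 − 1] = 0.08606.
y₁ = 0.08606 × 10.48 = 0.9020 m.

y₁ = 0.9020 m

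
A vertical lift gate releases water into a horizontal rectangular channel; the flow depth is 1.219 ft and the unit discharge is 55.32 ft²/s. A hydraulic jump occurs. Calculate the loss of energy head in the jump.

V₁ = q/y₁ = 55.32/1.219 = 45.38 ft/s. Fr₁ = V₁/√(g·y₁) = 45.38/√(32.2×1.219) = 7.244.
From the momentum equation for a rectangular channel, y₂/y₁ = ½[√(1 + 8Fr₁²) − 1] = ½[√420.75 − 1] = 9.756.
y₂ = 9.756 × 1.219 = 11.89 ft.
Head loss: ΔE = (y₂ − y₁)³/(4y₁y₂) = (11.89 − 1.219)³/(4×1.219×11.89) = 1216/57.99 = 20.97 ft.

ΔE = 20.97 ft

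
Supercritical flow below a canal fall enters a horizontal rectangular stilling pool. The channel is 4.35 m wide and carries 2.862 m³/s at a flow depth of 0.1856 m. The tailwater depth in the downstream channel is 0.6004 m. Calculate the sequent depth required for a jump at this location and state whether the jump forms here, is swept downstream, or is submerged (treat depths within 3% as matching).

q = Q/b = 2.862/4.35 = 0.6579 m²/s; V₁ = q/y₁ = 3.545 m/s. Fr₁ = V₁/√(g·y₁) = 2.627.
Sequent-depth ratio: y₂/y₁ = ½[√(1 + 8Fr₁²) − 1] = ½[√56.214 − 1] = 3.249.
y₂ = 3.249 × 0.1856 = 0.6030 m.
Tailwater y_tw = 0.6004 m: y_tw ≈ y₂, so the jump forms here.

y₂ = 0.6030 m; the jump forms here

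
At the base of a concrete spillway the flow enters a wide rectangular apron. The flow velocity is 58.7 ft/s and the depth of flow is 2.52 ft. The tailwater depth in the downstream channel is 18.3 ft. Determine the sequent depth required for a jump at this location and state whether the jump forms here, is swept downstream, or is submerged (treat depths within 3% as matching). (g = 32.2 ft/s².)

y₂ = 22.0 ft; the jump is swept downstream

Fr₁ = V₁/√(g·y₁) = 58.7/√(32.2×2.52) = 6.52.
Bélanger equation: y₂/y₁ = ½[√(1 + 8Fr₁²) − 1] = ½[√340.7 − 1] = 8.73.
y₂ = 8.73 × 2.52 = 22.0 ft.
Tailwater y_tw = 18.3 ft: y_tw < y₂, so the jump is swept downstream.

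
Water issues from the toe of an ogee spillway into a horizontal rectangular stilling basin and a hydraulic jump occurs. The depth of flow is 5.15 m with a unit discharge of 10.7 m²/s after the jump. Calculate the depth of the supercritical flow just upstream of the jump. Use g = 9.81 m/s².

V₂ = q/y₂ = 10.7/5.15 = 2.08 m/s; Fr₂ = V₂/√(g·y₂) = 0.292.
Since the conjugate-depth ratio holds either way, y₁/y₂ = ½[√(1 + 8Fr₂²) − 1] = ½[√1.684 − 1] = 0.149.
y₁ = 0.149 × 5.15 = 0.766 m.

y₁ = 0.766 m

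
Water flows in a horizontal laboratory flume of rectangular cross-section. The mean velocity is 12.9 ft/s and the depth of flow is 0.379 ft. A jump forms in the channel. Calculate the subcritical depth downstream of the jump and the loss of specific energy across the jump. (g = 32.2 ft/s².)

y₂ = 1.80 ft; ΔE = 1.05 ft

Fr₁ = V₁/√(g·y₁) = 12.9/√(32.2×0.379) = 3.69.
Conjugate-depth relation: y₂/y₁ = ½[√(1 + 8Fr₁²) − 1] = ½[√110.1 − 1] = 4.75.
y₂ = 4.75 × 0.379 = 1.80 ft.
q = V₁·y₁ = 12.9 × 0.379 = 4.89 ft²/s. V₂ = q/y₂ = 4.89/1.80 = 2.72 ft/s. E₁ = y₁ + V₁²/2g = 2.96 ft; E₂ = y₂ + V₂²/2g = 1.91 ft. ΔE = E₁ − E₂ = 1.05 ft.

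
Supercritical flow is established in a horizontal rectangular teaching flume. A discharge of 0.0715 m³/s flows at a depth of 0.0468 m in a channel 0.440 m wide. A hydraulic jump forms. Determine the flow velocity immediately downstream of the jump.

V₂ = 0.513 m/s

q = Q/b = 0.0715/0.440 = 0.162 m²/s; V₁ = q/y₁ = 3.47 m/s. Fr₁ = V₁/√(g·y₁) = 5.12.
By Bélanger, y₂/y₁ = ½[√(1 + 8Fr₁²) − 1] = ½[√211.1 − 1] = 6.76.
y₂ = 6.76 × 0.0468 = 0.317 m.
V₂ = q/y₂ = 0.162/0.317 = 0.513 m/s.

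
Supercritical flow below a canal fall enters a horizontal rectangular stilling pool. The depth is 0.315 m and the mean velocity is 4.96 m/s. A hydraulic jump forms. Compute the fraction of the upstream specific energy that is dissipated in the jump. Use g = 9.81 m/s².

ΔE/E₁ = 0.229 (22.9%)

Fr₁ = V₁/√(g·y₁) = 4.96/√(9.81×0.315) = 2.82.
Bélanger equation: y₂/y₁ = ½[√(1 + 8Fr₁²) − 1] = ½[√64.69 − 1] = 3.52.
y₂ = 3.52 × 0.315 = 1.11 m.
E₁ = y₁ + V₁²/2g = 1.57 m. ΔE = (y₂ − y₁)³/(4y₁y₂) = 0.359 m. ΔE/E₁ = 0.359/1.57 = 0.229.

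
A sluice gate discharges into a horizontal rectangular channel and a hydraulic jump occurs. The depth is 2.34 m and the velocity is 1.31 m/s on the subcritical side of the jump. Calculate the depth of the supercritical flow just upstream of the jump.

y₁ = 0.309 m

Fr₂ = V₂/√(g·y₂) = 1.31/√(9.81×2.34) = 0.273.
From the momentum equation (using Fr₂), y₁/y₂ = ½[√(1 + 8Fr₂²) − 1] = ½[√1.598 − 1] = 0.132.
y₁ = 0.132 × 2.34 = 0.309 m.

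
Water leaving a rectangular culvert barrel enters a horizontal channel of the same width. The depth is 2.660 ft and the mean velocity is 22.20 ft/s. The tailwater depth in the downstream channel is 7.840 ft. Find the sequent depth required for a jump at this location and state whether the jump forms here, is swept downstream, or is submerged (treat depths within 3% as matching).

y₂ = 7.791 ft; the jump forms here

Fr₁ = V₁/√(g·y₁) = 22.20/√(32.2×2.660) = 2.399.
Bélanger equation: y₂/y₁ = ½[√(1 + 8Fr₁²) − 1] = ½[√47.032 − 1] = 2.929.
y₂ = 2.929 × 2.660 = 7.791 ft.
Tailwater y_tw = 7.840 ft: y_tw ≈ y₂, so the jump forms here.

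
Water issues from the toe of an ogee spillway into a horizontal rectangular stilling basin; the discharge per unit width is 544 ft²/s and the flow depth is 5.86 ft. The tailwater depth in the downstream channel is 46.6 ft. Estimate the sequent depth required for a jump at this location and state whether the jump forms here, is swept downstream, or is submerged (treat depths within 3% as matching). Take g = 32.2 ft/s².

V₁ = q/y₁ = 544/5.86 = 92.8 ft/s. Fr₁ = V₁/√(g·y₁) = 92.8/√(32.2×5.86) = 6.76.
By Bélanger, y₂/y₁ = ½[√(1 + 8Fr₁²) − 1] = ½[√366.4 − 1] = 9.07.
y₂ = 9.07 × 5.86 = 53.2 ft.
Tailwater y_tw = 46.6 ft: y_tw < y₂, so the jump is swept downstream.

y₂ = 53.2 ft; the jump is swept downstream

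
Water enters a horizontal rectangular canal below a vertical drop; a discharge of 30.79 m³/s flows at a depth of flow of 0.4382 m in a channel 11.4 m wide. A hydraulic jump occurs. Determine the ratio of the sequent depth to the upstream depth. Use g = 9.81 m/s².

q = Q/b = 30.79/11.4 = 2.701 m²/s; V₁ = q/y₁ = 6.164 m/s. Fr₁ = V₁/√(g·y₁) = 2.973.
Conjugate-depth relation: y₂/y₁ = ½[√(1 + 8Fr₁²) − 1] = ½[√71.699 − 1] = 3.734.

y₂/y₁ = 3.734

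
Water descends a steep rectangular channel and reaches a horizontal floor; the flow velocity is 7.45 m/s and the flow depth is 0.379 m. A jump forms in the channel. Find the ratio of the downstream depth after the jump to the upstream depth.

y₂/y₁ = 4.99

Fr₁ = V₁/√(g·y₁) = 7.45/√(9.81×0.379) = 3.86.
Sequent-depth ratio: y₂/y₁ = ½[√(1 + 8Fr₁²) − 1] = ½[√120.4 − 1] = 4.99.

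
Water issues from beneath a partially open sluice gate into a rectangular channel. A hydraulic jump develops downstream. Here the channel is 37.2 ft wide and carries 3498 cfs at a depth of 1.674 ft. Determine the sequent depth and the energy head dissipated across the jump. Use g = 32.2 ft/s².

q = Q/b = 3498/37.2 = 94.03 ft²/s; V₁ = q/y₁ = 56.17 ft/s. Fr₁ = V₁/√(g·y₁) = 7.651.
Conjugate-depth relation: y₂/y₁ = ½[√(1 + 8Fr₁²) − 1] = ½[√469.30 − 1] = 10.33.
y₂ = 10.33 × 1.674 = 17.30 ft.
V₂ = q/y₂ = 94.03/17.30 = 5.437 ft/s. E₁ = y₁ + V₁²/2g = 50.67 ft; E₂ = y₂ + V₂²/2g = 17.75 ft. ΔE = E₁ − E₂ = 32.92 ft.

y₂ = 17.30 ft; ΔE = 32.92 ft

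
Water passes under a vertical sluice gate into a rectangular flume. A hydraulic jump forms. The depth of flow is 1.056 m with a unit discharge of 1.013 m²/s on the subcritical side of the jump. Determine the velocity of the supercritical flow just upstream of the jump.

V₂ = q/y₂ = 1.013/1.056 = 0.9593 m/s; Fr₂ = V₂/√(g·y₂) = 0.2980.
From the momentum equation (using Fr₂), y₁/y₂ = ½[√(1 + 8Fr₂²) − 1] = ½[√1.7106 − 1] = 0.1540.
y₁ = 0.1540 × 1.056 = 0.1626 m.
V₁ = q/y₁ = 1.013/0.1626 = 6.231 m/s.

V₁ = 6.231 m/s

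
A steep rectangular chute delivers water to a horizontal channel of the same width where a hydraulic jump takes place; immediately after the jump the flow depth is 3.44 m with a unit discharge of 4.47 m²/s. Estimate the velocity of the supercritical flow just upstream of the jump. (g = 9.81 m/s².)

V₁ = 14.2 m/s

V₂ = q/y₂ = 4.47/3.44 = 1.30 m/s; Fr₂ = V₂/√(g·y₂) = 0.224.
The Bélanger relation is symmetric: y₁/y₂ = ½[√(1 + 8Fr₂²) − 1] = ½[√1.400 − 1] = 0.0917.
y₁ = 0.0917 × 3.44 = 0.315 m.
V₁ = q/y₁ = 4.47/0.315 = 14.2 m/s.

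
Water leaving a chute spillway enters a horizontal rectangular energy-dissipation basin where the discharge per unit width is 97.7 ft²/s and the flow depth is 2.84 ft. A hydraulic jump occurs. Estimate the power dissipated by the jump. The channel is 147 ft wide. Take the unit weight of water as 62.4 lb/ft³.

V₁ = q/y₁ = 97.7/2.84 = 34.4 ft/s. Fr₁ = V₁/√(g·y₁) = 34.4/√(32.2×2.84) = 3.60.
Conjugate-depth relation: y₂/y₁ = ½[√(1 + 8Fr₁²) − 1] = ½[√104.5 − 1] = 4.61.
y₂ = 4.61 × 2.84 = 13.1 ft.
Head loss: ΔE = (y₂ − y₁)³/(4y₁y₂) = (13.1 − 2.84)³/(4×2.84×13.1) = 1079/149 = 7.25 ft.
Q = q·b = 97.7 × 147 = 14362 cfs. P = γ·Q·ΔE/550 = 62.4 × 14362 × 7.25 / 550 = 11821 hp.

P = 11821 hp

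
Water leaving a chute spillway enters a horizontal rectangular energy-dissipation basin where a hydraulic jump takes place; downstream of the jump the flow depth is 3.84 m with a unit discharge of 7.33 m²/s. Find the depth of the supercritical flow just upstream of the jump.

y₁ = 0.637 m

V₂ = q/y₂ = 7.33/3.84 = 1.91 m/s; Fr₂ = V₂/√(g·y₂) = 0.311.
From the momentum equation (using Fr₂), y₁/y₂ = ½[√(1 + 8Fr₂²) − 1] = ½[√1.774 − 1] = 0.166.
y₁ = 0.166 × 3.84 = 0.637 m.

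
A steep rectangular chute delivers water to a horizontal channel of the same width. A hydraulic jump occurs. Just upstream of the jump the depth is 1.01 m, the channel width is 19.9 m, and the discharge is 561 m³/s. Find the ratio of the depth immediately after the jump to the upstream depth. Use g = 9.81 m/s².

y₂/y₁ = 12.1

q = Q/b = 561/19.9 = 28.2 m²/s; V₁ = q/y₁ = 27.9 m/s. Fr₁ = V₁/√(g·y₁) = 8.87.
From the momentum equation for a rectangular channel, y₂/y₁ = ½[√(1 + 8Fr₁²) − 1] = ½[√630.0 − 1] = 12.1.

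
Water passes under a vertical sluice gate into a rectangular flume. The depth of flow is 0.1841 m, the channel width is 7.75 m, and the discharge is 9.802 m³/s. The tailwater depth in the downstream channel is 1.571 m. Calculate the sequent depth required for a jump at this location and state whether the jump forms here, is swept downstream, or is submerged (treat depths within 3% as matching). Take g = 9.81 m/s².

y₂ = 1.242 m; the jump is submerged

q = Q/b = 9.802/7.75 = 1.265 m²/s; V₁ = q/y₁ = 6.870 m/s. Fr₁ = V₁/√(g·y₁) = 5.112.
Conjugate-depth relation: y₂/y₁ = ½[√(1 + 8Fr₁²) − 1] = ½[√210.07 − 1] = 6.747.
y₂ = 6.747 × 0.1841 = 1.242 m.
Tailwater y_tw = 1.571 m: y_tw > y₂, so the jump is submerged.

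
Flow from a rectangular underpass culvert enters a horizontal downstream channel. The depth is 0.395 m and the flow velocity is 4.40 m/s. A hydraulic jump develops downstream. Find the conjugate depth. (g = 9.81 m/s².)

y₂ = 1.07 m

Fr₁ = V₁/√(g·y₁) = 4.40/√(9.81×0.395) = 2.24.
From the momentum equation for a rectangular channel, y₂/y₁ = ½[√(1 + 8Fr₁²) − 1] = ½[√40.97 − 1] = 2.70.
y₂ = 2.70 × 0.395 = 1.07 m.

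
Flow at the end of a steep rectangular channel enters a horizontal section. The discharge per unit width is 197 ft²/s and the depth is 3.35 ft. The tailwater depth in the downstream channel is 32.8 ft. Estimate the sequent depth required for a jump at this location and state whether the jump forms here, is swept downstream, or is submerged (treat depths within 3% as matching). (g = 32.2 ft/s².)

y₂ = 25.2 ft; the jump is submerged

V₁ = q/y₁ = 197/3.35 = 58.8 ft/s. Fr₁ = V₁/√(g·y₁) = 58.8/√(32.2×3.35) = 5.66.
Sequent-depth ratio: y₂/y₁ = ½[√(1 + 8Fr₁²) − 1] = ½[√257.5 − 1] = 7.52.
y₂ = 7.52 × 3.35 = 25.2 ft.
Tailwater y_tw = 32.8 ft: y_tw > y₂, so the jump is submerged.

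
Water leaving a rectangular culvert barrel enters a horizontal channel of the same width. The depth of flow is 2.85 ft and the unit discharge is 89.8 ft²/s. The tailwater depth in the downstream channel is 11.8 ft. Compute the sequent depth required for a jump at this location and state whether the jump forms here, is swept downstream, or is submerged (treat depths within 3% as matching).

y₂ = 11.9 ft; the jump forms here

V₁ = q/y₁ = 89.8/2.85 = 31.5 ft/s. Fr₁ = V₁/√(g·y₁) = 31.5/√(32.2×2.85) = 3.29.
Conjugate-depth relation: y₂/y₁ = ½[√(1 + 8Fr₁²) − 1] = ½[√87.55 − 1] = 4.18.
y₂ = 4.18 × 2.85 = 11.9 ft.
Tailwater y_tw = 11.8 ft: y_tw ≈ y₂, so the jump forms here.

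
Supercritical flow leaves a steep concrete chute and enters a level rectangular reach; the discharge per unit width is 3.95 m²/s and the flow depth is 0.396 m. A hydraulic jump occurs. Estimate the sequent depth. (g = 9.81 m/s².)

V₁ = q/y₁ = 3.95/0.396 = 9.97 m/s. Fr₁ = V₁/√(g·y₁) = 9.97/√(9.81×0.396) = 5.06.
Conjugate-depth relation: y₂/y₁ = ½[√(1 + 8Fr₁²) − 1] = ½[√205.9 − 1] = 6.67.
y₂ = 6.67 × 0.396 = 2.64 m.

y₂ = 2.64 m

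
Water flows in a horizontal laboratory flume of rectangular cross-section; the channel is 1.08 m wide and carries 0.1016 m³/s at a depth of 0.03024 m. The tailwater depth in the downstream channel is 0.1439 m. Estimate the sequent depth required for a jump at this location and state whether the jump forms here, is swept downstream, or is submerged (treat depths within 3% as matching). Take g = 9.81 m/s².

y₂ = 0.2296 m; the jump is swept downstream

q = Q/b = 0.1016/1.08 = 0.09407 m²/s; V₁ = q/y₁ = 3.111 m/s. Fr₁ = V₁/√(g·y₁) = 5.712.
Conjugate-depth relation: y₂/y₁ = ½[√(1 + 8Fr₁²) − 1] = ½[√261.98 − 1] = 7.593.
y₂ = 7.593 × 0.03024 = 0.2296 m.
Tailwater y_tw = 0.1439 m: y_tw < y₂, so the jump is swept downstream.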